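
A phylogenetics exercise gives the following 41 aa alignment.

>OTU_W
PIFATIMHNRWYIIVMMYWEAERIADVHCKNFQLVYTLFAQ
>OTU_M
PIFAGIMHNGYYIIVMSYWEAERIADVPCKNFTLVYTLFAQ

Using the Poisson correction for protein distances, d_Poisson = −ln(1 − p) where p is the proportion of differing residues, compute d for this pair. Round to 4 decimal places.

0.1582

Differing sites — 5:T/G; 10:R/G; 11:W/Y; 17:M/S; 28:H/P; 33:Q/T.
p = 6/41 = 0.146341.
d = −ln(1 − 0.146341) = −ln(0.853659) = 0.1582.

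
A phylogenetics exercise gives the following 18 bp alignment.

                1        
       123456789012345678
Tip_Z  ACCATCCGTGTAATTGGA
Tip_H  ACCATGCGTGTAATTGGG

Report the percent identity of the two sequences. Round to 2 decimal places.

Mismatches occur at site 6 (C↔G), site 18 (A↔G).
16 of the 18 sites match, so the percent identity is 16/18 × 100 = 88.89%.

88.89%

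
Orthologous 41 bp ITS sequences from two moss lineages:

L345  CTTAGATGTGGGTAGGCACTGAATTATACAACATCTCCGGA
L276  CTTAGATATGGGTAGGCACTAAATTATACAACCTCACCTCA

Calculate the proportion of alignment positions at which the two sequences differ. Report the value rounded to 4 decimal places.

0.1463

Mismatches occur at site 8 (G↔A), site 21 (G↔A), site 33 (A↔C), site 36 (T↔A), site 39 (G↔T), site 40 (G↔C).
There are 6 differences over 41 sites, so p = 6/41 = 0.1463.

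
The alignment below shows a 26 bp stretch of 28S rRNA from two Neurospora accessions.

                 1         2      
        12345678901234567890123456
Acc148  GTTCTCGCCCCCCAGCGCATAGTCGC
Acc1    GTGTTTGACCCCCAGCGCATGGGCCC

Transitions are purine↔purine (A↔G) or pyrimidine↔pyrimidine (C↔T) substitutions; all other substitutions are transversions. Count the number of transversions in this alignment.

Mismatches occur at site 3 (T/G, transversion), site 4 (C/T, transition), site 6 (C/T, transition), site 8 (C/A, transversion), site 21 (A/G, transition), site 23 (T/G, transversion), site 25 (G/C, transversion).
Of the 7 differences, 3 transitions and 4 transversions, so the answer is 4.

4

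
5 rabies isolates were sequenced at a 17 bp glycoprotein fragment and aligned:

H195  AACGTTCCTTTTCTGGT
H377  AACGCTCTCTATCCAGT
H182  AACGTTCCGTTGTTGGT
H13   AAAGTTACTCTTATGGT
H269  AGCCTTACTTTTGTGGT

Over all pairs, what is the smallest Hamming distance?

Pairwise Hamming distances:
  H195 vs H377: 6
  H195 vs H182: 3
  H195 vs H13: 4
  H195 vs H269: 4
  H377 vs H182: 8
  H377 vs H13: 10
  H377 vs H269: 10
  H182 vs H13: 6
  H182 vs H269: 6
  H13 vs H269: 5
The smallest is 3, between H195 and H182.

3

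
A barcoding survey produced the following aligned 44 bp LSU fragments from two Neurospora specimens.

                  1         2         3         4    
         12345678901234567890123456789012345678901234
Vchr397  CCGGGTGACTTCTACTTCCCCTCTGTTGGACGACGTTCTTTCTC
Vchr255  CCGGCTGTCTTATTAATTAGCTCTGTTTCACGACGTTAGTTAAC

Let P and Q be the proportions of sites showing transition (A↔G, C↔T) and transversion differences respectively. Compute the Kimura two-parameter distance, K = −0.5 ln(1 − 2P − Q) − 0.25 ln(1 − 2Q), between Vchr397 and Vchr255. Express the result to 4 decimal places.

0.4789

Differing sites — 5:G/C (Tv); 8:A/T (Tv); 12:C/A (Tv); 14:A/T (Tv); 15:C/A (Tv); 16:T/A (Tv); 18:C/T (Ti); 19:C/A (Tv); 20:C/G (Tv); 28:G/T (Tv); 29:G/C (Tv); 38:C/A (Tv); 39:T/G (Tv); 42:C/A (Tv); 43:T/A (Tv).
Of the 15 differences, 1 transition and 14 transversions over 44 sites: P = 1/44 = 0.022727, Q = 14/44 = 0.318182.
d = −0.5·ln(0.636364) − 0.25·ln(0.363636) = −0.5·(-0.451985) − 0.25·(-1.011602) = 0.4789.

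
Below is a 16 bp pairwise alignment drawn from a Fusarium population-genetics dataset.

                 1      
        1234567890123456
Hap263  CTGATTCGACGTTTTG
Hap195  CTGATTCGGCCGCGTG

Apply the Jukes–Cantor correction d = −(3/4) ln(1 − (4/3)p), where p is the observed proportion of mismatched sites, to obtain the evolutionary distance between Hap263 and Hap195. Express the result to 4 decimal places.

Differing sites — 9:A/G; 11:G/C; 12:T/G; 13:T/C; 14:T/G.
p = 5/16 = 0.312500.
d = −0.75 · ln(1 − (4/3)·0.312500) = −0.75 · ln(0.583333) = −0.75 · (-0.538997) = 0.4042.

0.4042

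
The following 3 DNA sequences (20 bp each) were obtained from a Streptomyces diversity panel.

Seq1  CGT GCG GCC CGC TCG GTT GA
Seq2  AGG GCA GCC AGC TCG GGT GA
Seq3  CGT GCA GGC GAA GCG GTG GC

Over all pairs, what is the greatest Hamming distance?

Pairwise Hamming distances:
  Seq1 vs Seq2: 5
  Seq1 vs Seq3: 8
  Seq2 vs Seq3: 10
The largest is 10, between Seq2 and Seq3.

10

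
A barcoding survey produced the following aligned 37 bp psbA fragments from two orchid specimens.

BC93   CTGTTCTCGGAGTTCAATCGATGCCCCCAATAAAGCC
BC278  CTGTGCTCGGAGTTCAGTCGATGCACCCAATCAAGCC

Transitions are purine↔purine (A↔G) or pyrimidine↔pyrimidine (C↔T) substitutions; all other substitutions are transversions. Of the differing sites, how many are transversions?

3

Mismatches occur at site 5 (T↔G, transversion), site 17 (A↔G, transition), site 25 (C↔A, transversion), site 32 (A↔C, transversion).
Of the 4 differences, 1 transition and 3 transversions, so the answer is 3.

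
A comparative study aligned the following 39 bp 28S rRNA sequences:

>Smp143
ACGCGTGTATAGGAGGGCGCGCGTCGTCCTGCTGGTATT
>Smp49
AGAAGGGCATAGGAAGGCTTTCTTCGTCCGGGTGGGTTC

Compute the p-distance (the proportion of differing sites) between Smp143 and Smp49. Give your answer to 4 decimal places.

Mismatches occur at site 2 (C→G), site 3 (G→A), site 4 (C→A), site 6 (T→G), site 8 (T→C), site 15 (G→A), site 19 (G→T), site 20 (C→T), site 21 (G→T), site 23 (G→T), site 30 (T→G), site 32 (C→G), site 36 (T→G), site 37 (A→T), site 39 (T→C).
There are 15 differences over 39 sites, so p = 15/39 = 0.3846.

0.3846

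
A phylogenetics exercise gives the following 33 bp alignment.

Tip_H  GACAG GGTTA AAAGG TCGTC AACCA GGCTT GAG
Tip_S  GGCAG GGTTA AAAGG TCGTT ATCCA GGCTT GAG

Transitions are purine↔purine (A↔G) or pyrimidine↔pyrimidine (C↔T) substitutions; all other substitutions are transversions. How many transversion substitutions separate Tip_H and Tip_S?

Differing sites — 2:A/G (Ti); 20:C/T (Ti); 22:A/T (Tv).
Of the 3 differences, 2 transitions and 1 transversion, so the answer is 1.

1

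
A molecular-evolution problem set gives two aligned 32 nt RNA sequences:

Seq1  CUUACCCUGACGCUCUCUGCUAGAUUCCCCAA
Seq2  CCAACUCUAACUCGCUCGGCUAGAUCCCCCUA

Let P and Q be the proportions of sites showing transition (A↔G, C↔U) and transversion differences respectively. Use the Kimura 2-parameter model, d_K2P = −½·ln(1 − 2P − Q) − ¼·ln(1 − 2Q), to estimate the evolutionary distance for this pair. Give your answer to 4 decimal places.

0.3543

Mismatches occur at site 2 (U→C, transition), site 3 (U→A, transversion), site 6 (C→U, transition), site 9 (G→A, transition), site 12 (G→U, transversion), site 14 (U→G, transversion), site 18 (U→G, transversion), site 26 (U→C, transition), site 31 (A→U, transversion).
Of the 9 differences, 4 transitions and 5 transversions over 32 sites: P = 4/32 = 0.125000, Q = 5/32 = 0.156250.
d = −0.5·ln(0.593750) − 0.25·ln(0.687500) = −0.5·(-0.521297) − 0.25·(-0.374693) = 0.3543.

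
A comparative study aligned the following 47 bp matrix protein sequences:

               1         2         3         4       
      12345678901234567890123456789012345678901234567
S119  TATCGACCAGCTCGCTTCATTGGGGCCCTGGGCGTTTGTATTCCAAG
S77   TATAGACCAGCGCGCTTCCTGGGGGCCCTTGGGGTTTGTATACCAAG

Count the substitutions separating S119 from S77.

7

Differing sites — 4:C/A; 12:T/G; 19:A/C; 21:T/G; 30:G/T; 33:C/G; 42:T/A.
That gives 7 mismatches out of 47 aligned sites, so the Hamming distance is 7.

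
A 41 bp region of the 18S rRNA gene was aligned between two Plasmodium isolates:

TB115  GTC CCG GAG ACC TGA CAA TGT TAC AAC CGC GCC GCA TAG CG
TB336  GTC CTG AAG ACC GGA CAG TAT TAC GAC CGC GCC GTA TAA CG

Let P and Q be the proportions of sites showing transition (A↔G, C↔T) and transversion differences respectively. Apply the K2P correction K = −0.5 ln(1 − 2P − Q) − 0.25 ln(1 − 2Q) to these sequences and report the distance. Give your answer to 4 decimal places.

0.2402

The sequences differ at positions 5 (C/T, transition), 7 (G/A, transition), 13 (T/G, transversion), 18 (A/G, transition), 20 (G/A, transition), 25 (A/G, transition), 35 (C/T, transition), 39 (G/A, transition).
Of the 8 differences, 7 transitions and 1 transversion over 41 sites: P = 7/41 = 0.170732, Q = 1/41 = 0.024390.
d = −0.5·ln(0.634146) − 0.25·ln(0.951220) = −0.5·(-0.455476) − 0.25·(-0.050010) = 0.2402.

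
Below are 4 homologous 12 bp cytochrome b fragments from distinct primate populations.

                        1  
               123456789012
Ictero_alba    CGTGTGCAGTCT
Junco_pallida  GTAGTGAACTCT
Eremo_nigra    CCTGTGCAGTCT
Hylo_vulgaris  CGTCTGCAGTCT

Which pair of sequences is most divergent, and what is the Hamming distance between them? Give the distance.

6

Pairwise Hamming distances:
  Ictero_alba vs Junco_pallida: 5
  Ictero_alba vs Eremo_nigra: 1
  Ictero_alba vs Hylo_vulgaris: 1
  Junco_pallida vs Eremo_nigra: 5
  Junco_pallida vs Hylo_vulgaris: 6
  Eremo_nigra vs Hylo_vulgaris: 2
The largest is 6, between Junco_pallida and Hylo_vulgaris.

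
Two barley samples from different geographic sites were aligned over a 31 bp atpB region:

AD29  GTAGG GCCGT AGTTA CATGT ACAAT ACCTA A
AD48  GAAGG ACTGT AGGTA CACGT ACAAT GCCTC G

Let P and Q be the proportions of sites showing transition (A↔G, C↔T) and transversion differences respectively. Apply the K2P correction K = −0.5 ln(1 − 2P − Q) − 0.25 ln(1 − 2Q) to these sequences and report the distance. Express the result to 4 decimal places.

Mismatches occur at site 2 (T→A, transversion), site 6 (G→A, transition), site 8 (C→T, transition), site 13 (T→G, transversion), site 18 (T→C, transition), site 26 (A→G, transition), site 30 (A→C, transversion), site 31 (A→G, transition).
Of the 8 differences, 5 transitions and 3 transversions over 31 sites: P = 5/31 = 0.161290, Q = 3/31 = 0.096774.
d = −0.5·ln(0.580646) − 0.25·ln(0.806452) = −0.5·(-0.543614) − 0.25·(-0.215111) = 0.3256.

0.3256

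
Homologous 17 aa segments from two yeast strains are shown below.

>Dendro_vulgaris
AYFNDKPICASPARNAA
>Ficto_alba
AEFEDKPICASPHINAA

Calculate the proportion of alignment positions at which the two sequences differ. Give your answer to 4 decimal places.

Mismatches occur at site 2 (Y/E), site 4 (N/E), site 13 (A/H), site 14 (R/I).
There are 4 differences over 17 sites, so p = 4/17 = 0.2353.

0.2353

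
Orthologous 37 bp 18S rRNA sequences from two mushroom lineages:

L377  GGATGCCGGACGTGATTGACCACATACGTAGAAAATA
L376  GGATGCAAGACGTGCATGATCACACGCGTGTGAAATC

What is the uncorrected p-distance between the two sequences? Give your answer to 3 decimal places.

Mismatches occur at site 7 (C↔A), site 8 (G↔A), site 15 (A↔C), site 16 (T↔A), site 20 (C↔T), site 25 (T↔C), site 26 (A↔G), site 30 (A↔G), site 31 (G↔T), site 32 (A↔G), site 37 (A↔C).
There are 11 differences over 37 sites, so p = 11/37 = 0.297.

0.297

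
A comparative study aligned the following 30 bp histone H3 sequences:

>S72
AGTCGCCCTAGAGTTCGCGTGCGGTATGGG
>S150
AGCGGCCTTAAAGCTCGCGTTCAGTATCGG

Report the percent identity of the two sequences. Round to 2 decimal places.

73.33%

Differing sites — 3:T/C; 4:C/G; 8:C/T; 11:G/A; 14:T/C; 21:G/T; 23:G/A; 28:G/C.
22 of the 30 sites match, so the percent identity is 22/30 × 100 = 73.33%.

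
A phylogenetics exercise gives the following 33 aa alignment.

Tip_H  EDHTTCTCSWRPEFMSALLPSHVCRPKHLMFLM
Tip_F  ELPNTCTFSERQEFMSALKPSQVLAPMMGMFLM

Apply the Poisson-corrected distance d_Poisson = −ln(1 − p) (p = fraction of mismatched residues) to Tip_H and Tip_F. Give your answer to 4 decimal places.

0.5008

Mismatches occur at site 2 (D↔L), site 3 (H↔P), site 4 (T↔N), site 8 (C↔F), site 10 (W↔E), site 12 (P↔Q), site 19 (L↔K), site 22 (H↔Q), site 24 (C↔L), site 25 (R↔A), site 27 (K↔M), site 28 (H↔M), site 29 (L↔G).
p = 13/33 = 0.393939.
d = −ln(1 − 0.393939) = −ln(0.606061) = 0.5008.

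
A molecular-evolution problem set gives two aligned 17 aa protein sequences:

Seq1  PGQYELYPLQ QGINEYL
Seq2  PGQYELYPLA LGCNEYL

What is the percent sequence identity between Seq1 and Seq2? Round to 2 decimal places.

82.35%

The sequences differ at positions 10 (Q/A), 11 (Q/L), 13 (I/C).
14 of the 17 sites match, so the percent identity is 14/17 × 100 = 82.35%.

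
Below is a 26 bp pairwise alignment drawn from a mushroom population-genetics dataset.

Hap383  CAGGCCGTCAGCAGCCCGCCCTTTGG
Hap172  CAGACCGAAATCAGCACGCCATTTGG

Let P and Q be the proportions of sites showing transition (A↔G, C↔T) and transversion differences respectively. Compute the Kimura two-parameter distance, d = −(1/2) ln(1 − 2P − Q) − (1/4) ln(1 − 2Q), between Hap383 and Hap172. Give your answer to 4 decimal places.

Differing sites — 4:G/A (Ti); 8:T/A (Tv); 9:C/A (Tv); 11:G/T (Tv); 16:C/A (Tv); 21:C/A (Tv).
Of the 6 differences, 1 transition and 5 transversions over 26 sites: P = 1/26 = 0.038462, Q = 5/26 = 0.192308.
d = −0.5·ln(0.730768) − 0.25·ln(0.615384) = −0.5·(-0.313659) − 0.25·(-0.485509) = 0.2782.

0.2782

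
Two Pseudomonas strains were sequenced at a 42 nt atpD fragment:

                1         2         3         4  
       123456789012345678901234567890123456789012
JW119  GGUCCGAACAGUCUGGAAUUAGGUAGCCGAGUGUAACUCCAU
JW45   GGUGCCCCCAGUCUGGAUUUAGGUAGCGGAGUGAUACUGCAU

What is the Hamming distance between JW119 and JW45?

9

Mismatches occur at site 4 (C↔G), site 6 (G↔C), site 7 (A↔C), site 8 (A↔C), site 18 (A↔U), site 28 (C↔G), site 34 (U↔A), site 35 (A↔U), site 39 (C↔G).
That gives 9 mismatches out of 42 aligned sites, so the Hamming distance is 9.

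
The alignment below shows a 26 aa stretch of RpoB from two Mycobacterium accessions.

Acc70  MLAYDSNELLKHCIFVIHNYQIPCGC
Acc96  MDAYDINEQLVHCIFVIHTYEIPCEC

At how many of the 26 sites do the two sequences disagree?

7

Differing sites — 2:L/D; 6:S/I; 9:L/Q; 11:K/V; 19:N/T; 21:Q/E; 25:G/E.
That gives 7 mismatches out of 26 aligned sites, so the Hamming distance is 7.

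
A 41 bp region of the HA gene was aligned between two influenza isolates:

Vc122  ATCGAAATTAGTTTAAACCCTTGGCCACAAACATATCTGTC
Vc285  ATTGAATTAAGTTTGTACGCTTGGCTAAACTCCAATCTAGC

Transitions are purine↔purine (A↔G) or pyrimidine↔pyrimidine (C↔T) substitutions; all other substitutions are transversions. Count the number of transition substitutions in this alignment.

Mismatches occur at site 3 (C→T, transition), site 7 (A→T, transversion), site 9 (T→A, transversion), site 15 (A→G, transition), site 16 (A→T, transversion), site 19 (C→G, transversion), site 26 (C→T, transition), site 28 (C→A, transversion), site 30 (A→C, transversion), site 31 (A→T, transversion), site 33 (A→C, transversion), site 34 (T→A, transversion), site 39 (G→A, transition), site 40 (T→G, transversion).
Of the 14 differences, 4 transitions and 10 transversions, so the answer is 4.

4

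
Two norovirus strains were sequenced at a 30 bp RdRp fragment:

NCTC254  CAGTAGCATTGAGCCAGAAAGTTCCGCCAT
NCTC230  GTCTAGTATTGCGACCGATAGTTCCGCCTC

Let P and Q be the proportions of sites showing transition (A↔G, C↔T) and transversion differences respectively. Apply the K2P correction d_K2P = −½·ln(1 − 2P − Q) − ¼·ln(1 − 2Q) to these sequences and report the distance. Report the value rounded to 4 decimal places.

0.4459

Differing sites — 1:C/G (Tv); 2:A/T (Tv); 3:G/C (Tv); 7:C/T (Ti); 12:A/C (Tv); 14:C/A (Tv); 16:A/C (Tv); 19:A/T (Tv); 29:A/T (Tv); 30:T/C (Ti).
Of the 10 differences, 2 transitions and 8 transversions over 30 sites: P = 2/30 = 0.066667, Q = 8/30 = 0.266667.
d = −0.5·ln(0.599999) − 0.25·ln(0.466666) = −0.5·(-0.510827) − 0.25·(-0.762141) = 0.4459.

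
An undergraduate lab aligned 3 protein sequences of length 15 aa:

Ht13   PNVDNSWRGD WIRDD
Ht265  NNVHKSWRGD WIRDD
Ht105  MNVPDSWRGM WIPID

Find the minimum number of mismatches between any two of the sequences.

3

Pairwise Hamming distances:
  Ht13 vs Ht265: 3
  Ht13 vs Ht105: 6
  Ht265 vs Ht105: 6
The smallest is 3, between Ht13 and Ht265.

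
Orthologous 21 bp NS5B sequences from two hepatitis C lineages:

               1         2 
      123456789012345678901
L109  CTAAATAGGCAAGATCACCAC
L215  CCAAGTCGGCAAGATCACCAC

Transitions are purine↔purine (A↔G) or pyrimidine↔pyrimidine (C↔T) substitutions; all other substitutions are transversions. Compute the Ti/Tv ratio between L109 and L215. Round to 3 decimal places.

2.000

The sequences differ at positions 2 (T/C, transition), 5 (A/G, transition), 7 (A/C, transversion).
Of the 3 differences, 2 transitions and 1 transversion, so Ti/Tv = 2/1 = 2.000.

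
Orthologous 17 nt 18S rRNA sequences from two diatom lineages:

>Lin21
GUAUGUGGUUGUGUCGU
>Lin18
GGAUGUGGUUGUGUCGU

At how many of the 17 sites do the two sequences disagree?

Differing sites — 2:U/G.
That gives 1 mismatch out of 17 aligned sites, so the Hamming distance is 1.

1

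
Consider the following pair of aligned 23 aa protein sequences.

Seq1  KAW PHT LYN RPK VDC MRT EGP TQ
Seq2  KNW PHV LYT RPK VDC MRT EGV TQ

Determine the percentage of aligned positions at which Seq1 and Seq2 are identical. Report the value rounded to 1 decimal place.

Mismatches occur at site 2 (A/N), site 6 (T/V), site 9 (N/T), site 21 (P/V).
19 of the 23 sites match, so the percent identity is 19/23 × 100 = 82.6%.

82.6%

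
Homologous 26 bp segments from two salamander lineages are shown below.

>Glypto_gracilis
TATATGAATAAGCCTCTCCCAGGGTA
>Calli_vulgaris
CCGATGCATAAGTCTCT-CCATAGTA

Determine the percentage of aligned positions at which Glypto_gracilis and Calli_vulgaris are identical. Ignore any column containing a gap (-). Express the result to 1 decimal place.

Excluding the 1 gap column leaves 25 comparable sites.
Differing sites — 1:T/C; 2:A/C; 3:T/G; 7:A/C; 13:C/T; 22:G/T; 23:G/A.
18 of the 25 comparable sites match, so the percent identity is 18/25 × 100 = 72.0%.

72.0%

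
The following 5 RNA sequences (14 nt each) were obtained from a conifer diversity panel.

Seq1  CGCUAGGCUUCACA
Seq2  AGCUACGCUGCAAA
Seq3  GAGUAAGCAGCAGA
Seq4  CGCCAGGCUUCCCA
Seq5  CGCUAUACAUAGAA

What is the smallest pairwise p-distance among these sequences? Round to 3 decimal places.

0.143

Pairwise Hamming distances:
  Seq1 vs Seq2: 4
  Seq1 vs Seq3: 7
  Seq1 vs Seq4: 2
  Seq1 vs Seq5: 6
  Seq2 vs Seq3: 6
  Seq2 vs Seq4: 6
  Seq2 vs Seq5: 7
  Seq3 vs Seq4: 9
  Seq3 vs Seq5: 9
  Seq4 vs Seq5: 7
The smallest is 2 mismatches, between Seq1 and Seq4; p = 2/14 = 0.143.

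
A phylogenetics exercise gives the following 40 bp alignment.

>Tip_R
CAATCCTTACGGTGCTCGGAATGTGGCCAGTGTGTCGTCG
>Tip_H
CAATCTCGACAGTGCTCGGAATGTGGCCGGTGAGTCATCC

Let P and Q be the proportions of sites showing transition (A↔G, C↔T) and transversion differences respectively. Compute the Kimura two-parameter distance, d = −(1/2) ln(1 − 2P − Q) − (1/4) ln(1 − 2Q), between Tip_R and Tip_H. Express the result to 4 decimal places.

0.2372

Mismatches occur at site 6 (C/T, transition), site 7 (T/C, transition), site 8 (T/G, transversion), site 11 (G/A, transition), site 29 (A/G, transition), site 33 (T/A, transversion), site 37 (G/A, transition), site 40 (G/C, transversion).
Of the 8 differences, 5 transitions and 3 transversions over 40 sites: P = 5/40 = 0.125000, Q = 3/40 = 0.075000.
d = −0.5·ln(0.675000) − 0.25·ln(0.850000) = −0.5·(-0.393043) − 0.25·(-0.162519) = 0.2372.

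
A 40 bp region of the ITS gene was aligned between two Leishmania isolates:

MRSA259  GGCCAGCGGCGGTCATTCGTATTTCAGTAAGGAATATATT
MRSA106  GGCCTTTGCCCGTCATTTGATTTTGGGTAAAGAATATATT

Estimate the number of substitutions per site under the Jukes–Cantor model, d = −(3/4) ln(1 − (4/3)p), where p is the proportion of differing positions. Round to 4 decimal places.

0.3426

Differing sites — 5:A/T; 6:G/T; 7:C/T; 9:G/C; 11:G/C; 18:C/T; 20:T/A; 21:A/T; 25:C/G; 26:A/G; 31:G/A.
p = 11/40 = 0.275000.
d = −0.75 · ln(1 − (4/3)·0.275000) = −0.75 · ln(0.633333) = −0.75 · (-0.456759) = 0.3426.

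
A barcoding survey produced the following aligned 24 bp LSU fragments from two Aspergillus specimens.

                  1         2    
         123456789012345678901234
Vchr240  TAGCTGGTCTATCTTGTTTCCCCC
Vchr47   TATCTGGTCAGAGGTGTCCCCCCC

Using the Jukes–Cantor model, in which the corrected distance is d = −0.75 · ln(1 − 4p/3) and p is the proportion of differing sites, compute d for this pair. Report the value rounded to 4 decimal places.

Mismatches occur at site 3 (G/T), site 10 (T/A), site 11 (A/G), site 12 (T/A), site 13 (C/G), site 14 (T/G), site 18 (T/C), site 19 (T/C).
p = 8/24 = 0.333333.
d = −0.75 · ln(1 − (4/3)·0.333333) = −0.75 · ln(0.555556) = −0.75 · (-0.587786) = 0.4408.

0.4408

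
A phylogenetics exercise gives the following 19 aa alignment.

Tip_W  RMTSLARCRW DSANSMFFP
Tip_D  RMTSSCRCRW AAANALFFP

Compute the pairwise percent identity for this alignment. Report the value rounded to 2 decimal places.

The sequences differ at positions 5 (L/S), 6 (A/C), 11 (D/A), 12 (S/A), 15 (S/A), 16 (M/L).
13 of the 19 sites match, so the percent identity is 13/19 × 100 = 68.42%.

68.42%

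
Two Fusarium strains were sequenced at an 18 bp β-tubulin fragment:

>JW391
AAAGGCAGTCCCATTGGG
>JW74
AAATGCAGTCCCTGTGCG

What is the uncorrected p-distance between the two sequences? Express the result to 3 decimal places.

0.222

Mismatches occur at site 4 (G→T), site 13 (A→T), site 14 (T→G), site 17 (G→C).
There are 4 differences over 18 sites, so p = 4/18 = 0.222.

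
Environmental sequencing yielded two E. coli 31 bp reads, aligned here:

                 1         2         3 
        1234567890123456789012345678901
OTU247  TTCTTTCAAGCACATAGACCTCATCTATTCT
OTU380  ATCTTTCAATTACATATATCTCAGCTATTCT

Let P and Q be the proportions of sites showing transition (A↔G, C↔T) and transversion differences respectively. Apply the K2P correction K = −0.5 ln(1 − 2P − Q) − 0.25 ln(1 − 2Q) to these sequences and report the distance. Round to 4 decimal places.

0.2239

Mismatches occur at site 1 (T/A, transversion), site 10 (G/T, transversion), site 11 (C/T, transition), site 17 (G/T, transversion), site 19 (C/T, transition), site 24 (T/G, transversion).
Of the 6 differences, 2 transitions and 4 transversions over 31 sites: P = 2/31 = 0.064516, Q = 4/31 = 0.129032.
d = −0.5·ln(0.741936) − 0.25·ln(0.741936) = −0.5·(-0.298492) − 0.25·(-0.298492) = 0.2239.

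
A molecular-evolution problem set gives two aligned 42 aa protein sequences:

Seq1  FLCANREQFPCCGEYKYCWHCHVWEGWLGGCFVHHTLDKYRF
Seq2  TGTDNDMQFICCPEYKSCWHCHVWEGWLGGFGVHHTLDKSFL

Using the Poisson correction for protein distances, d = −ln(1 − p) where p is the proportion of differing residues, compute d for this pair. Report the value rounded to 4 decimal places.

0.4055

The sequences differ at positions 1 (F/T), 2 (L/G), 3 (C/T), 4 (A/D), 6 (R/D), 7 (E/M), 10 (P/I), 13 (G/P), 17 (Y/S), 31 (C/F), 32 (F/G), 40 (Y/S), 41 (R/F), 42 (F/L).
p = 14/42 = 0.333333.
d = −ln(1 − 0.333333) = −ln(0.666667) = 0.4055.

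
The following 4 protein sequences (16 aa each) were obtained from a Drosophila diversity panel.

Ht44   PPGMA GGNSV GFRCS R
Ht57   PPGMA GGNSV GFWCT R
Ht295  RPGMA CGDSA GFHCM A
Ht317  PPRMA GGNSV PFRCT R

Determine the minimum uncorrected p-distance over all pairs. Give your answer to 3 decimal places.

0.125

Pairwise Hamming distances:
  Ht44 vs Ht57: 2
  Ht44 vs Ht295: 7
  Ht44 vs Ht317: 3
  Ht57 vs Ht295: 7
  Ht57 vs Ht317: 3
  Ht295 vs Ht317: 9
The smallest is 2 mismatches, between Ht44 and Ht57; p = 2/16 = 0.125.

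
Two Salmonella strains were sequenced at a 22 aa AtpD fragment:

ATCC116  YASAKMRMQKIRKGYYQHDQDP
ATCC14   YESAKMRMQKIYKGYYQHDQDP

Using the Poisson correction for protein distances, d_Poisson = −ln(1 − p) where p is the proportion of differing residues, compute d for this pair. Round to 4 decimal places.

Mismatches occur at site 2 (A/E), site 12 (R/Y).
p = 2/22 = 0.090909.
d = −ln(1 − 0.090909) = −ln(0.909091) = 0.0953.

0.0953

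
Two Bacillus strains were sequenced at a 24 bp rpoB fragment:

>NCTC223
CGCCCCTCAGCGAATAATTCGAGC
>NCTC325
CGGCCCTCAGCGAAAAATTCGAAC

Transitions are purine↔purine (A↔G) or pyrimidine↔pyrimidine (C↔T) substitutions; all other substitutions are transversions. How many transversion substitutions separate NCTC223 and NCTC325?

2

Mismatches occur at site 3 (C↔G, transversion), site 15 (T↔A, transversion), site 23 (G↔A, transition).
Of the 3 differences, 1 transition and 2 transversions, so the answer is 2.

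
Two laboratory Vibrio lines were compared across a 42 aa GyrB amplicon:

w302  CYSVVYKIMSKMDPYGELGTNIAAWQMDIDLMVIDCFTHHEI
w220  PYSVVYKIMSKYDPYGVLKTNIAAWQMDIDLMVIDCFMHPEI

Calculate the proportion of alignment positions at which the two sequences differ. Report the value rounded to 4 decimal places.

0.1429

Mismatches occur at site 1 (C↔P), site 12 (M↔Y), site 17 (E↔V), site 19 (G↔K), site 38 (T↔M), site 40 (H↔P).
There are 6 differences over 42 sites, so p = 6/42 = 0.1429.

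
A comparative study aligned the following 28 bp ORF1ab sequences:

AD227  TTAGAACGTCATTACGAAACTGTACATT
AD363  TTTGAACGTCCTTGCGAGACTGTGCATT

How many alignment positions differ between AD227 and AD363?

5

Mismatches occur at site 3 (A↔T), site 11 (A↔C), site 14 (A↔G), site 18 (A↔G), site 24 (A↔G).
That gives 5 mismatches out of 28 aligned sites, so the Hamming distance is 5.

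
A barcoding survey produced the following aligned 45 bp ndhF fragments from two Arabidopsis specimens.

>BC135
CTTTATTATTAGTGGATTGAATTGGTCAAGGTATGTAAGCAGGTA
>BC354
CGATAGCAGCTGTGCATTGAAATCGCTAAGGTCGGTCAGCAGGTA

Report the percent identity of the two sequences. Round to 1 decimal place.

66.7%

The sequences differ at positions 2 (T/G), 3 (T/A), 6 (T/G), 7 (T/C), 9 (T/G), 10 (T/C), 11 (A/T), 15 (G/C), 22 (T/A), 24 (G/C), 26 (T/C), 27 (C/T), 33 (A/C), 34 (T/G), 37 (A/C).
30 of the 45 sites match, so the percent identity is 30/45 × 100 = 66.7%.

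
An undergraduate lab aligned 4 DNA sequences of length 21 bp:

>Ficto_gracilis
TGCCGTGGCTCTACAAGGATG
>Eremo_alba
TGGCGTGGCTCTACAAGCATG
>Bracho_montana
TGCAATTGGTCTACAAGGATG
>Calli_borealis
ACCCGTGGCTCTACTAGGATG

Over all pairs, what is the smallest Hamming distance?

2

Pairwise Hamming distances:
  Ficto_gracilis vs Eremo_alba: 2
  Ficto_gracilis vs Bracho_montana: 4
  Ficto_gracilis vs Calli_borealis: 3
  Eremo_alba vs Bracho_montana: 6
  Eremo_alba vs Calli_borealis: 5
  Bracho_montana vs Calli_borealis: 7
The smallest is 2, between Ficto_gracilis and Eremo_alba.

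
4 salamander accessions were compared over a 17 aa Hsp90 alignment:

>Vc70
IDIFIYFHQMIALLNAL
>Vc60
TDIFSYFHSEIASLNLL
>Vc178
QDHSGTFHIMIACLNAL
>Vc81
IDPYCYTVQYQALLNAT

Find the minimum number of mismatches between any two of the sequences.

Pairwise Hamming distances:
  Vc70 vs Vc60: 6
  Vc70 vs Vc178: 7
  Vc70 vs Vc81: 8
  Vc60 vs Vc178: 9
  Vc60 vs Vc81: 12
  Vc178 vs Vc81: 12
The smallest is 6, between Vc70 and Vc60.

6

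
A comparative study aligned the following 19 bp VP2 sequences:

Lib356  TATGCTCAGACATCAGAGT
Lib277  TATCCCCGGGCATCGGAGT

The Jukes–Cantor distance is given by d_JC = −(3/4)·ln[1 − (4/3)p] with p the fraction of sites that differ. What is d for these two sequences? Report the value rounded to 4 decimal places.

Mismatches occur at site 4 (G→C), site 6 (T→C), site 8 (A→G), site 10 (A→G), site 15 (A→G).
p = 5/19 = 0.263158.
d = −0.75 · ln(1 − (4/3)·0.263158) = −0.75 · ln(0.649123) = −0.75 · (-0.432133) = 0.3241.

0.3241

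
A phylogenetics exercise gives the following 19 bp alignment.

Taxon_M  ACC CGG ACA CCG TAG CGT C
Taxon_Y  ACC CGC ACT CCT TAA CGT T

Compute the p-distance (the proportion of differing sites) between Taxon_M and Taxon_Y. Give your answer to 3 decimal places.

The sequences differ at positions 6 (G/C), 9 (A/T), 12 (G/T), 15 (G/A), 19 (C/T).
There are 5 differences over 19 sites, so p = 5/19 = 0.263.

0.263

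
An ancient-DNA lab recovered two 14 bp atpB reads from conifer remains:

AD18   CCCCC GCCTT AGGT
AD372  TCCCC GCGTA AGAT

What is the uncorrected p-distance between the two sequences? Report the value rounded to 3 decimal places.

0.286

Differing sites — 1:C/T; 8:C/G; 10:T/A; 13:G/A.
There are 4 differences over 14 sites, so p = 4/14 = 0.286.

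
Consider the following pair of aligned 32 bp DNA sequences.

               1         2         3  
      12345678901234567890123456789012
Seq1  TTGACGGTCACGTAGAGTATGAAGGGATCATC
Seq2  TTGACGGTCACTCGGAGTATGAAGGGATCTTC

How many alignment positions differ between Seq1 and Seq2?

4

Mismatches occur at site 12 (G↔T), site 13 (T↔C), site 14 (A↔G), site 30 (A↔T).
That gives 4 mismatches out of 32 aligned sites, so the Hamming distance is 4.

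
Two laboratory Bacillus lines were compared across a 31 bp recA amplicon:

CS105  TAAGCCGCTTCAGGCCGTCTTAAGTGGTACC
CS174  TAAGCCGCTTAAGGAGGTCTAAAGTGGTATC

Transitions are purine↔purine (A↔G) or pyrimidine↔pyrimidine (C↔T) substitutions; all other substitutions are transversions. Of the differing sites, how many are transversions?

Differing sites — 11:C/A (Tv); 15:C/A (Tv); 16:C/G (Tv); 21:T/A (Tv); 30:C/T (Ti).
Of the 5 differences, 1 transition and 4 transversions, so the answer is 4.

4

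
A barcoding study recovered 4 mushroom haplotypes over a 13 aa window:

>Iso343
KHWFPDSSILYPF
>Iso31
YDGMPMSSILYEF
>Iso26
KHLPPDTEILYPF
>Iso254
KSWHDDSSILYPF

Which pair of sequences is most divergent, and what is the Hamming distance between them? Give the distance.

8

Pairwise Hamming distances:
  Iso343 vs Iso31: 6
  Iso343 vs Iso26: 4
  Iso343 vs Iso254: 3
  Iso31 vs Iso26: 8
  Iso31 vs Iso254: 7
  Iso26 vs Iso254: 6
The largest is 8, between Iso31 and Iso26.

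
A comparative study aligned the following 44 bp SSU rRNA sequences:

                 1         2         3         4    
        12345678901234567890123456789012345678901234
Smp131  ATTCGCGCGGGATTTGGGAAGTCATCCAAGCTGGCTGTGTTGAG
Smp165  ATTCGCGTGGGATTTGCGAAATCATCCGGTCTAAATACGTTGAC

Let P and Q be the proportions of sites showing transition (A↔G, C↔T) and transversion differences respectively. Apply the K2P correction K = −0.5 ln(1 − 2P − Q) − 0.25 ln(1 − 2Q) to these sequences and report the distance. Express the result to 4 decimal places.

0.3532

The sequences differ at positions 8 (C/T, transition), 17 (G/C, transversion), 21 (G/A, transition), 28 (A/G, transition), 29 (A/G, transition), 30 (G/T, transversion), 33 (G/A, transition), 34 (G/A, transition), 35 (C/A, transversion), 37 (G/A, transition), 38 (T/C, transition), 44 (G/C, transversion).
Of the 12 differences, 8 transitions and 4 transversions over 44 sites: P = 8/44 = 0.181818, Q = 4/44 = 0.090909.
d = −0.5·ln(0.545455) − 0.25·ln(0.818182) = −0.5·(-0.606135) − 0.25·(-0.200670) = 0.3532.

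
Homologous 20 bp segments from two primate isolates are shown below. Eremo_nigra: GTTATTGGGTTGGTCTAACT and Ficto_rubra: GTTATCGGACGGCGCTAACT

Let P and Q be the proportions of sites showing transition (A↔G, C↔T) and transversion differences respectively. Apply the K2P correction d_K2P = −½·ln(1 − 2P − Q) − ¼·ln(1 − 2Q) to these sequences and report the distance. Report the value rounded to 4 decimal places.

Mismatches occur at site 6 (T→C, transition), site 9 (G→A, transition), site 10 (T→C, transition), site 11 (T→G, transversion), site 13 (G→C, transversion), site 14 (T→G, transversion).
Of the 6 differences, 3 transitions and 3 transversions over 20 sites: P = 3/20 = 0.150000, Q = 3/20 = 0.150000.
d = −0.5·ln(0.550000) − 0.25·ln(0.700000) = −0.5·(-0.597837) − 0.25·(-0.356675) = 0.3881.

0.3881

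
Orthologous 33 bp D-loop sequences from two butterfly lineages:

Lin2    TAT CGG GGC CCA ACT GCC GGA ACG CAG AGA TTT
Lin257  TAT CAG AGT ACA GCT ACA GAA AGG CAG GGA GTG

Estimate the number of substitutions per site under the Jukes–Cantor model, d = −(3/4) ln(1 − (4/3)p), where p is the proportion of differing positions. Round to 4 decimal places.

0.4975

The sequences differ at positions 5 (G/A), 7 (G/A), 9 (C/T), 10 (C/A), 13 (A/G), 16 (G/A), 18 (C/A), 20 (G/A), 23 (C/G), 28 (A/G), 31 (T/G), 33 (T/G).
p = 12/33 = 0.363636.
d = −0.75 · ln(1 − (4/3)·0.363636) = −0.75 · ln(0.515152) = −0.75 · (-0.663293) = 0.4975.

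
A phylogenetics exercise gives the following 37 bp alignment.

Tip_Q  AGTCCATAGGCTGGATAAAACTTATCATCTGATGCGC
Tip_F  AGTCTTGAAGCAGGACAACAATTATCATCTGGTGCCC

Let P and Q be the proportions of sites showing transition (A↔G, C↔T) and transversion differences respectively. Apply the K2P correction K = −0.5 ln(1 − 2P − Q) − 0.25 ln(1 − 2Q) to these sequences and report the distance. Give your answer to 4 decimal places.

Differing sites — 5:C/T (Ti); 6:A/T (Tv); 7:T/G (Tv); 9:G/A (Ti); 12:T/A (Tv); 16:T/C (Ti); 19:A/C (Tv); 21:C/A (Tv); 32:A/G (Ti); 36:G/C (Tv).
Of the 10 differences, 4 transitions and 6 transversions over 37 sites: P = 4/37 = 0.108108, Q = 6/37 = 0.162162.
d = −0.5·ln(0.621622) − 0.25·ln(0.675676) = −0.5·(-0.475423) − 0.25·(-0.392042) = 0.3357.

0.3357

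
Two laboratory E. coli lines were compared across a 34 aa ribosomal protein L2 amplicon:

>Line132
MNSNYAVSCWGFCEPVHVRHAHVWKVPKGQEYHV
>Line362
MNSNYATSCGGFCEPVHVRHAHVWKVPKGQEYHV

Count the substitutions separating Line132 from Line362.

2

The sequences differ at positions 7 (V/T), 10 (W/G).
That gives 2 mismatches out of 34 aligned sites, so the Hamming distance is 2.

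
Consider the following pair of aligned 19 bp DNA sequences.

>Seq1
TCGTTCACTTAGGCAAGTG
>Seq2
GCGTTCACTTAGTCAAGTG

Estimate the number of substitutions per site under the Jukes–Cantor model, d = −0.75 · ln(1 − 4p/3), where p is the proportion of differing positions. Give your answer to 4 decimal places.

Differing sites — 1:T/G; 13:G/T.
p = 2/19 = 0.105263.
d = −0.75 · ln(1 − (4/3)·0.105263) = −0.75 · ln(0.859649) = −0.75 · (-0.151231) = 0.1134.

0.1134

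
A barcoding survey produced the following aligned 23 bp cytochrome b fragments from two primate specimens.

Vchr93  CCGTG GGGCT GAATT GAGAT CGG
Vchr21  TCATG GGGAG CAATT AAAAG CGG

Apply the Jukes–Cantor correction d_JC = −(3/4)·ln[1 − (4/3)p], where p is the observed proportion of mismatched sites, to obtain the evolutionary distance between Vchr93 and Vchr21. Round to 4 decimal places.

The sequences differ at positions 1 (C/T), 3 (G/A), 9 (C/A), 10 (T/G), 11 (G/C), 16 (G/A), 18 (G/A), 20 (T/G).
p = 8/23 = 0.347826.
d = −0.75 · ln(1 − (4/3)·0.347826) = −0.75 · ln(0.536232) = −0.75 · (-0.623188) = 0.4674.

0.4674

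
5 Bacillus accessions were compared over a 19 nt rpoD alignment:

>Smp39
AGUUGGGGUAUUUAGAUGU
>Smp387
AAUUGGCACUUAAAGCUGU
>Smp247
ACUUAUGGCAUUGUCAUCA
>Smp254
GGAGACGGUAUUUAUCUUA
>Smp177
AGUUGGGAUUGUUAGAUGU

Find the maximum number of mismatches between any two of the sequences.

15

Pairwise Hamming distances:
  Smp39 vs Smp387: 8
  Smp39 vs Smp247: 9
  Smp39 vs Smp254: 9
  Smp39 vs Smp177: 3
  Smp387 vs Smp247: 13
  Smp387 vs Smp254: 15
  Smp387 vs Smp177: 7
  Smp247 vs Smp254: 11
  Smp247 vs Smp177: 12
  Smp254 vs Smp177: 12
The largest is 15, between Smp387 and Smp254.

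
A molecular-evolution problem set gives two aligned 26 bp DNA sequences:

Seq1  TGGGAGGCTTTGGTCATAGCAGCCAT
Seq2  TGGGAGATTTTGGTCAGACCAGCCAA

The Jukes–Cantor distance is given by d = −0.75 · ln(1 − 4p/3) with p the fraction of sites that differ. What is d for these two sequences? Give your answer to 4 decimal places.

0.2222

The sequences differ at positions 7 (G/A), 8 (C/T), 17 (T/G), 19 (G/C), 26 (T/A).
p = 5/26 = 0.192308.
d = −0.75 · ln(1 − (4/3)·0.192308) = −0.75 · ln(0.743589) = −0.75 · (-0.296267) = 0.2222.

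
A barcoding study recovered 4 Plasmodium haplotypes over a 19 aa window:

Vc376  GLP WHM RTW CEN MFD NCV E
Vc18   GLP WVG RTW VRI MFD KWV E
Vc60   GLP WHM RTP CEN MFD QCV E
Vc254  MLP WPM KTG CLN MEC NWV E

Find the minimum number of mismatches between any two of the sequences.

2

Pairwise Hamming distances:
  Vc376 vs Vc18: 7
  Vc376 vs Vc60: 2
  Vc376 vs Vc254: 8
  Vc18 vs Vc60: 8
  Vc18 vs Vc254: 11
  Vc60 vs Vc254: 9
The smallest is 2, between Vc376 and Vc60.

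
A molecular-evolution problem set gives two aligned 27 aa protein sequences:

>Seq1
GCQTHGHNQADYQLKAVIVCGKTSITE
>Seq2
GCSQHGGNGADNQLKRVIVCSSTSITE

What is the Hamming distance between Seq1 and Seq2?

Differing sites — 3:Q/S; 4:T/Q; 7:H/G; 9:Q/G; 12:Y/N; 16:A/R; 21:G/S; 22:K/S.
That gives 8 mismatches out of 27 aligned sites, so the Hamming distance is 8.

8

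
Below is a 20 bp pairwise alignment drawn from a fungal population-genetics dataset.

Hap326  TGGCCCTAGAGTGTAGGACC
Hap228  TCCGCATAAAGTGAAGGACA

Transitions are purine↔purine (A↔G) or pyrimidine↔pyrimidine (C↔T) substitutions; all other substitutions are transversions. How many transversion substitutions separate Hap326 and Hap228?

6

Differing sites — 2:G/C (Tv); 3:G/C (Tv); 4:C/G (Tv); 6:C/A (Tv); 9:G/A (Ti); 14:T/A (Tv); 20:C/A (Tv).
Of the 7 differences, 1 transition and 6 transversions, so the answer is 6.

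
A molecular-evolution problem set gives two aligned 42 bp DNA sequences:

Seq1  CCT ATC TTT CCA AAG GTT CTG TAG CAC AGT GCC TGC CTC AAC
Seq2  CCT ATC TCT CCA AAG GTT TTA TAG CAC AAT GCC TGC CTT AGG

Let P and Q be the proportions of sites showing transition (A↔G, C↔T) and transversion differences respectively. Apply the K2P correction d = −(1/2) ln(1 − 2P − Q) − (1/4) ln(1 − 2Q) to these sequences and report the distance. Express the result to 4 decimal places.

0.1974

Differing sites — 8:T/C (Ti); 19:C/T (Ti); 21:G/A (Ti); 29:G/A (Ti); 39:C/T (Ti); 41:A/G (Ti); 42:C/G (Tv).
Of the 7 differences, 6 transitions and 1 transversion over 42 sites: P = 6/42 = 0.142857, Q = 1/42 = 0.023810.
d = −0.5·ln(0.690476) − 0.25·ln(0.952380) = −0.5·(-0.370374) − 0.25·(-0.048791) = 0.1974.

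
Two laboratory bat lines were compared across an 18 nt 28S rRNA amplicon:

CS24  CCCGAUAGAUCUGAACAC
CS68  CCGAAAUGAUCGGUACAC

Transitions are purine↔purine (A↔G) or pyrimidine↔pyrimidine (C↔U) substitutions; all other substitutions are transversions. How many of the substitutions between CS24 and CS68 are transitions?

1

Differing sites — 3:C/G (Tv); 4:G/A (Ti); 6:U/A (Tv); 7:A/U (Tv); 12:U/G (Tv); 14:A/U (Tv).
Of the 6 differences, 1 transition and 5 transversions, so the answer is 1.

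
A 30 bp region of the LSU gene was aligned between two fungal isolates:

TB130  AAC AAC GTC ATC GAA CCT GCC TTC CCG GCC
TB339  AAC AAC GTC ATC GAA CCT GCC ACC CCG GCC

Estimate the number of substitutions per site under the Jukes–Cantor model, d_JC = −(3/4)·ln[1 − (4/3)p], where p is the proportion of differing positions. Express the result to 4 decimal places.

0.0698

The sequences differ at positions 22 (T/A), 23 (T/C).
p = 2/30 = 0.066667.
d = −0.75 · ln(1 − (4/3)·0.066667) = −0.75 · ln(0.911111) = −0.75 · (-0.093091) = 0.0698.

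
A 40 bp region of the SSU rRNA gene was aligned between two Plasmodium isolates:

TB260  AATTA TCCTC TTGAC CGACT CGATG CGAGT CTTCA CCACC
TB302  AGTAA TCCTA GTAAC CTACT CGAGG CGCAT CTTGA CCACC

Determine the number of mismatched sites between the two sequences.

The sequences differ at positions 2 (A/G), 4 (T/A), 10 (C/A), 11 (T/G), 13 (G/A), 17 (G/T), 24 (T/G), 28 (A/C), 29 (G/A), 34 (C/G).
That gives 10 mismatches out of 40 aligned sites, so the Hamming distance is 10.

10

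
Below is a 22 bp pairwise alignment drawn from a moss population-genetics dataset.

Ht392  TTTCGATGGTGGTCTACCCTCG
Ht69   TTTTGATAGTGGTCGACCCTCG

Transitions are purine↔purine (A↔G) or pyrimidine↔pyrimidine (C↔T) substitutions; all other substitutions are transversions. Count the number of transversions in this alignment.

Differing sites — 4:C/T (Ti); 8:G/A (Ti); 15:T/G (Tv).
Of the 3 differences, 2 transitions and 1 transversion, so the answer is 1.

1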